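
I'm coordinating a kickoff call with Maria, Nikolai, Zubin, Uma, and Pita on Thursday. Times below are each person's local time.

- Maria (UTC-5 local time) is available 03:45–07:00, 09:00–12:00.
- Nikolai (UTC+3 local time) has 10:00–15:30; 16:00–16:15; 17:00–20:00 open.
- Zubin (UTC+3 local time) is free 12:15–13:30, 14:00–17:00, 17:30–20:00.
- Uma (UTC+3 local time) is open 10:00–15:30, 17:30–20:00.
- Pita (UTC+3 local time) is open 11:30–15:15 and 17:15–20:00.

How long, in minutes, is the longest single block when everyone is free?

150

Maria in UTC: 08:45-12:00, 14:00-17:00 (add 5h to convert from UTC-5).
Nikolai in UTC: 07:00-12:30, 13:00-13:15, 14:00-17:00 (subtract 3h to convert from UTC+3).
Zubin in UTC: 09:15-10:30, 11:00-14:00, 14:30-17:00 (subtract 3h to convert from UTC+3).
Uma in UTC: 07:00-12:30, 14:30-17:00 (subtract 3h to convert from UTC+3).
Pita in UTC: 08:30-12:15, 14:15-17:00 (subtract 3h to convert from UTC+3).
Maria ∩ Nikolai: 08:45-12:00, 14:00-17:00.
Maria ∩ Nikolai ∩ Zubin: 09:15-10:30, 11:00-12:00, 14:30-17:00.
Maria ∩ Nikolai ∩ Zubin ∩ Uma: 09:15-10:30, 11:00-12:00, 14:30-17:00.
Maria ∩ Nikolai ∩ Zubin ∩ Uma ∩ Pita: 09:15-10:30, 11:00-12:00, 14:30-17:00.
The longest is 14:30-17:00 at 150 minutes.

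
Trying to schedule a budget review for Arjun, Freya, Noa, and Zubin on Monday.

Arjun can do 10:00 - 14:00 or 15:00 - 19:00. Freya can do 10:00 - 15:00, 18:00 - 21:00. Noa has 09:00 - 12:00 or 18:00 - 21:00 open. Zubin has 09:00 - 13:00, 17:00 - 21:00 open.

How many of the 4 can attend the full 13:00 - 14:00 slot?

Arjun and Freya can make the full 13:00-14:00 slot — that's 2.

2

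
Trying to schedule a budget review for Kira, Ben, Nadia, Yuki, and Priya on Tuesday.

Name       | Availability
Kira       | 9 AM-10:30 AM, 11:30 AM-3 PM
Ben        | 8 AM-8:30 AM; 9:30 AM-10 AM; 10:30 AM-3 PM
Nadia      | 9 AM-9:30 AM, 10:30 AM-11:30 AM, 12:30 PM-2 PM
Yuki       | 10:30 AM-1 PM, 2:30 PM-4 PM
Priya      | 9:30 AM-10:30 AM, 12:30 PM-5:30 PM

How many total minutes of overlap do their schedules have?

Kira ∩ Ben: 09:30-10:00, 11:30-15:00.
Kira ∩ Ben ∩ Nadia: 12:30-14:00.
Kira ∩ Ben ∩ Nadia ∩ Yuki: 12:30-13:00.
Kira ∩ Ben ∩ Nadia ∩ Yuki ∩ Priya: 12:30-13:00.
That's a single block of 30 minutes.

30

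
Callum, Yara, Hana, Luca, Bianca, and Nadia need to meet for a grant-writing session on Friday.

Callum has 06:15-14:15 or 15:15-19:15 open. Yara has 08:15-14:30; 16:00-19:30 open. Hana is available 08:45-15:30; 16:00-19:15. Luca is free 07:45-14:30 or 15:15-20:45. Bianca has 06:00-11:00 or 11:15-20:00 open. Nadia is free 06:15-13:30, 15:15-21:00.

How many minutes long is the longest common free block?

Callum ∩ Yara: 08:15-14:15, 16:00-19:15.
Callum ∩ Yara ∩ Hana: 08:45-14:15, 16:00-19:15.
Callum ∩ Yara ∩ Hana ∩ Luca: 08:45-14:15, 16:00-19:15.
Callum ∩ Yara ∩ Hana ∩ Luca ∩ Bianca: 08:45-11:00, 11:15-14:15, 16:00-19:15.
Callum ∩ Yara ∩ Hana ∩ Luca ∩ Bianca ∩ Nadia: 08:45-11:00, 11:15-13:30, 16:00-19:15.
Those are the intersection windows.
The longest is 16:00-19:15 at 195 minutes.

195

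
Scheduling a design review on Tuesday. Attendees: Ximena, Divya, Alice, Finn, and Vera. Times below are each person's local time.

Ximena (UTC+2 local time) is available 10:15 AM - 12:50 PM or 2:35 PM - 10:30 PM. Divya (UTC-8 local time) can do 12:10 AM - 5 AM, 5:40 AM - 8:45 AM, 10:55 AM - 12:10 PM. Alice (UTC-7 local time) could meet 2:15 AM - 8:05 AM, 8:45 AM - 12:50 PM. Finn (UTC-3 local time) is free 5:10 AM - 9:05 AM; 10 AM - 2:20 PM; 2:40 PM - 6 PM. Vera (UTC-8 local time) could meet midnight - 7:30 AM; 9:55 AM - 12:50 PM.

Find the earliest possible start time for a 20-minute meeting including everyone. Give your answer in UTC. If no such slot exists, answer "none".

09:15

Ximena in UTC: 08:15-10:50, 12:35-20:30 (subtract 2h to convert from UTC+2).
Divya in UTC: 08:10-13:00, 13:40-16:45, 18:55-20:10 (add 8h to convert from UTC-8).
Alice in UTC: 09:15-15:05, 15:45-19:50 (add 7h to convert from UTC-7).
Finn in UTC: 08:10-12:05, 13:00-17:20, 17:40-21:00 (add 3h to convert from UTC-3).
Vera in UTC: 08:00-15:30, 17:55-20:50 (add 8h to convert from UTC-8).
Ximena ∩ Divya: 08:15-10:50, 12:35-13:00, 13:40-16:45, 18:55-20:10.
Ximena ∩ Divya ∩ Alice: 09:15-10:50, 12:35-13:00, 13:40-15:05, 15:45-16:45, 18:55-19:50.
Ximena ∩ Divya ∩ Alice ∩ Finn: 09:15-10:50, 13:40-15:05, 15:45-16:45, 18:55-19:50.
Ximena ∩ Divya ∩ Alice ∩ Finn ∩ Vera: 09:15-10:50, 13:40-15:05, 18:55-19:50.
Those are the intersection windows.
The first common window of at least 20 minutes is 09:15-10:50, so the earliest start is 09:15.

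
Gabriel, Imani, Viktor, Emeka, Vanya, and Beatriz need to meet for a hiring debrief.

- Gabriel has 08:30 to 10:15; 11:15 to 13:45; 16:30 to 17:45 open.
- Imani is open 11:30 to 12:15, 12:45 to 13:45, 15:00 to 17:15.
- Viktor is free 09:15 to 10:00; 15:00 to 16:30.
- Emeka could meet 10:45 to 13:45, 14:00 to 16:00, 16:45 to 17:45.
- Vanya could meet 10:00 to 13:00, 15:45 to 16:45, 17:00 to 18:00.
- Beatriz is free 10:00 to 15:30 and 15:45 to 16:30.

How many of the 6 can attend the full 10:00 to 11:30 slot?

Vanya and Beatriz can make the full 10:00-11:30 slot — that's 2.

2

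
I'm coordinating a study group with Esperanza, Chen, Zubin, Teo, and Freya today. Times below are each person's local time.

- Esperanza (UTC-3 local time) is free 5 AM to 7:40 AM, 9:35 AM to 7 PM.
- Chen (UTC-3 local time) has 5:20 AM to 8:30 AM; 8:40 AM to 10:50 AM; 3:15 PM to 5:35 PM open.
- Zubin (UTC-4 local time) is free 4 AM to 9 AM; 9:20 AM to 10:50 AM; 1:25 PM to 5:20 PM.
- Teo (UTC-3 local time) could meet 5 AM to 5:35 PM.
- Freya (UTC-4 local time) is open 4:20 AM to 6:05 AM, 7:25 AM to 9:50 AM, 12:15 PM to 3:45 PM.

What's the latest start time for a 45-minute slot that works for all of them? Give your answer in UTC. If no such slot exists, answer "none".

Esperanza in UTC: 08:00-10:40, 12:35-22:00 (add 3h to convert from UTC-3).
Chen in UTC: 08:20-11:30, 11:40-13:50, 18:15-20:35 (add 3h to convert from UTC-3).
Zubin in UTC: 08:00-13:00, 13:20-14:50, 17:25-21:20 (add 4h to convert from UTC-4).
Teo in UTC: 08:00-20:35 (add 3h to convert from UTC-3).
Freya in UTC: 08:20-10:05, 11:25-13:50, 16:15-19:45 (add 4h to convert from UTC-4).
Esperanza ∩ Chen: 08:20-10:40, 12:35-13:50, 18:15-20:35.
Esperanza ∩ Chen ∩ Zubin: 08:20-10:40, 12:35-13:00, 13:20-13:50, 18:15-20:35.
Esperanza ∩ Chen ∩ Zubin ∩ Teo: 08:20-10:40, 12:35-13:00, 13:20-13:50, 18:15-20:35.
Esperanza ∩ Chen ∩ Zubin ∩ Teo ∩ Freya: 08:20-10:05, 12:35-13:00, 13:20-13:50, 18:15-19:45.
The last common window of at least 45 minutes is 18:15-19:45; a 45-minute meeting can start as late as 19:00 and still end by 19:45.

19:00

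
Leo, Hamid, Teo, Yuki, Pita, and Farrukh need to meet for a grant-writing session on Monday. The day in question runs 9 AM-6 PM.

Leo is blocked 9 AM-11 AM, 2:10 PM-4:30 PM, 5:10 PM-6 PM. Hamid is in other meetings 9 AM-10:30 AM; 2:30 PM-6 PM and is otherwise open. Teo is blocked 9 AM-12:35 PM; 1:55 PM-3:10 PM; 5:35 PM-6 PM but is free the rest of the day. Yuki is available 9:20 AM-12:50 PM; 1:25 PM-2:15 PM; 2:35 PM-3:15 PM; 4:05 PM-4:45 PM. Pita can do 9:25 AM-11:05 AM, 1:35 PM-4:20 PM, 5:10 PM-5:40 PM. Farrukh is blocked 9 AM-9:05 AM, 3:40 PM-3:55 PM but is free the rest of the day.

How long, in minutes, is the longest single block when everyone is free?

20

Leo free: 11:00-14:10, 16:30-17:10 (invert busy blocks within the working day).
Hamid free: 10:30-14:30 (invert busy blocks within the working day).
Teo free: 12:35-13:55, 15:10-17:35 (invert busy blocks within the working day).
Yuki free: 09:20-12:50, 13:25-14:15, 14:35-15:15, 16:05-16:45.
Pita free: 09:25-11:05, 13:35-16:20, 17:10-17:40.
Farrukh free: 09:05-15:40, 15:55-18:00 (invert busy blocks within the working day).
Leo ∩ Hamid: 11:00-14:10.
Leo ∩ Hamid ∩ Teo: 12:35-13:55.
Leo ∩ Hamid ∩ Teo ∩ Yuki: 12:35-12:50, 13:25-13:55.
Leo ∩ Hamid ∩ Teo ∩ Yuki ∩ Pita: 13:35-13:55.
Leo ∩ Hamid ∩ Teo ∩ Yuki ∩ Pita ∩ Farrukh: 13:35-13:55.
So the common availability across everyone is 13:35-13:55.
The longest is 13:35-13:55 at 20 minutes.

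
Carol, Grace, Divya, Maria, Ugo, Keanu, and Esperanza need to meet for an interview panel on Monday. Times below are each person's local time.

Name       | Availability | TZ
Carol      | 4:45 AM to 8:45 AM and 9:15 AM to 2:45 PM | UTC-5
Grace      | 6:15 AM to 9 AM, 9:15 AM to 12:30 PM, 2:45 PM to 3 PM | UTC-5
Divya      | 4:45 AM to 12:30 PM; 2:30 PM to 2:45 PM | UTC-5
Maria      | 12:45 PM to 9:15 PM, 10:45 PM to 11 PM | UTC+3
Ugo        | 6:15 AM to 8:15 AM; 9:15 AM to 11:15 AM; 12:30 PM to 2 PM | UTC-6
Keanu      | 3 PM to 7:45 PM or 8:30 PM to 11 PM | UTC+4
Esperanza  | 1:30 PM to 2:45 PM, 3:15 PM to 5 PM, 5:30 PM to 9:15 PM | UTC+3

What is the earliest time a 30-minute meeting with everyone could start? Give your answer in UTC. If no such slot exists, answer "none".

12:15

Carol in UTC: 09:45-13:45, 14:15-19:45 (add 5h to convert from UTC-5).
Grace in UTC: 11:15-14:00, 14:15-17:30, 19:45-20:00 (add 5h to convert from UTC-5).
Divya in UTC: 09:45-17:30, 19:30-19:45 (add 5h to convert from UTC-5).
Maria in UTC: 09:45-18:15, 19:45-20:00 (subtract 3h to convert from UTC+3).
Ugo in UTC: 12:15-14:15, 15:15-17:15, 18:30-20:00 (add 6h to convert from UTC-6).
Keanu in UTC: 11:00-15:45, 16:30-19:00 (subtract 4h to convert from UTC+4).
Esperanza in UTC: 10:30-11:45, 12:15-14:00, 14:30-18:15 (subtract 3h to convert from UTC+3).
Carol ∩ Grace: 11:15-13:45, 14:15-17:30.
Carol ∩ Grace ∩ Divya: 11:15-13:45, 14:15-17:30.
Carol ∩ Grace ∩ Divya ∩ Maria: 11:15-13:45, 14:15-17:30.
Carol ∩ Grace ∩ Divya ∩ Maria ∩ Ugo: 12:15-13:45, 15:15-17:15.
Carol ∩ Grace ∩ Divya ∩ Maria ∩ Ugo ∩ Keanu: 12:15-13:45, 15:15-15:45, 16:30-17:15.
Carol ∩ Grace ∩ Divya ∩ Maria ∩ Ugo ∩ Keanu ∩ Esperanza: 12:15-13:45, 15:15-15:45, 16:30-17:15.
So the common availability across everyone is 12:15-13:45, 15:15-15:45, 16:30-17:15.
The first common window of at least 30 minutes is 12:15-13:45, so the earliest start is 12:15.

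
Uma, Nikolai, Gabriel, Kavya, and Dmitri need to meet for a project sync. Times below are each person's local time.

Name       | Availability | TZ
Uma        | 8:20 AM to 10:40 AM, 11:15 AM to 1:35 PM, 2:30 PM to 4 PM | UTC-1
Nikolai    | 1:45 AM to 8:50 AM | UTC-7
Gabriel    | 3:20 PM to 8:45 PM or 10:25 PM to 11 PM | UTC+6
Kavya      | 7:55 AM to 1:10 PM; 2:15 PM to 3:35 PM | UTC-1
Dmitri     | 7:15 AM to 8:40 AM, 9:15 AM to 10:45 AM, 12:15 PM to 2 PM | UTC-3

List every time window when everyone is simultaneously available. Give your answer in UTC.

Uma in UTC: 09:20-11:40, 12:15-14:35, 15:30-17:00 (add 1h to convert from UTC-1).
Nikolai in UTC: 08:45-15:50 (add 7h to convert from UTC-7).
Gabriel in UTC: 09:20-14:45, 16:25-17:00 (subtract 6h to convert from UTC+6).
Kavya in UTC: 08:55-14:10, 15:15-16:35 (add 1h to convert from UTC-1).
Dmitri in UTC: 10:15-11:40, 12:15-13:45, 15:15-17:00 (add 3h to convert from UTC-3).
Uma ∩ Nikolai: 09:20-11:40, 12:15-14:35, 15:30-15:50.
Uma ∩ Nikolai ∩ Gabriel: 09:20-11:40, 12:15-14:35.
Uma ∩ Nikolai ∩ Gabriel ∩ Kavya: 09:20-11:40, 12:15-14:10.
Uma ∩ Nikolai ∩ Gabriel ∩ Kavya ∩ Dmitri: 10:15-11:40, 12:15-13:45.
So the common availability across everyone is 10:15-11:40, 12:15-13:45.

10:15-11:40, 12:15-13:45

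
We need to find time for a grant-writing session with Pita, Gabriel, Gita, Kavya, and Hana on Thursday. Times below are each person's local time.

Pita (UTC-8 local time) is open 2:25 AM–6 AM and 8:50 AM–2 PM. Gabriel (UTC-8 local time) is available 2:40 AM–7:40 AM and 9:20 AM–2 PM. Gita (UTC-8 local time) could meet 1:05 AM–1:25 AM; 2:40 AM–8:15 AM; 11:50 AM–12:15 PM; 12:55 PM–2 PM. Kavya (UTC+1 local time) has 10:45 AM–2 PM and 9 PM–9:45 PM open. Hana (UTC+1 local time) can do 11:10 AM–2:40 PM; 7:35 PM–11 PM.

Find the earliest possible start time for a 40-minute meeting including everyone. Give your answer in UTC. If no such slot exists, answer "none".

10:40

Pita in UTC: 10:25-14:00, 16:50-22:00 (add 8h to convert from UTC-8).
Gabriel in UTC: 10:40-15:40, 17:20-22:00 (add 8h to convert from UTC-8).
Gita in UTC: 09:05-09:25, 10:40-16:15, 19:50-20:15, 20:55-22:00 (add 8h to convert from UTC-8).
Kavya in UTC: 09:45-13:00, 20:00-20:45 (subtract 1h to convert from UTC+1).
Hana in UTC: 10:10-13:40, 18:35-22:00 (subtract 1h to convert from UTC+1).
Pita ∩ Gabriel: 10:40-14:00, 17:20-22:00.
Pita ∩ Gabriel ∩ Gita: 10:40-14:00, 19:50-20:15, 20:55-22:00.
Pita ∩ Gabriel ∩ Gita ∩ Kavya: 10:40-13:00, 20:00-20:15.
Pita ∩ Gabriel ∩ Gita ∩ Kavya ∩ Hana: 10:40-13:00, 20:00-20:15.
The first common window of at least 40 minutes is 10:40-13:00, so the earliest start is 10:40.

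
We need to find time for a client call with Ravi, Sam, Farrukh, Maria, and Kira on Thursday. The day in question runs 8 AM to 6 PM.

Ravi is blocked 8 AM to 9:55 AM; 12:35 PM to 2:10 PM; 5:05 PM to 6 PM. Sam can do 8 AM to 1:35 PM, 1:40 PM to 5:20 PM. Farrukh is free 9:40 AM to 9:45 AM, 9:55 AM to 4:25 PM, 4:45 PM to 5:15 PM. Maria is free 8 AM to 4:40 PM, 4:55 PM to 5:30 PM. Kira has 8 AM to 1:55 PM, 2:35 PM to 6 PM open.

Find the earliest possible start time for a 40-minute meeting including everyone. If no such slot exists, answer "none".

Ravi free: 09:55-12:35, 14:10-17:05 (invert busy blocks within the working day).
Sam free: 08:00-13:35, 13:40-17:20.
Farrukh free: 09:40-09:45, 09:55-16:25, 16:45-17:15.
Maria free: 08:00-16:40, 16:55-17:30.
Kira free: 08:00-13:55, 14:35-18:00.
Ravi ∩ Sam: 09:55-12:35, 14:10-17:05.
Ravi ∩ Sam ∩ Farrukh: 09:55-12:35, 14:10-16:25, 16:45-17:05.
Ravi ∩ Sam ∩ Farrukh ∩ Maria: 09:55-12:35, 14:10-16:25, 16:55-17:05.
Ravi ∩ Sam ∩ Farrukh ∩ Maria ∩ Kira: 09:55-12:35, 14:35-16:25, 16:55-17:05.
The first common window of at least 40 minutes is 09:55-12:35, so the earliest start is 09:55.

09:55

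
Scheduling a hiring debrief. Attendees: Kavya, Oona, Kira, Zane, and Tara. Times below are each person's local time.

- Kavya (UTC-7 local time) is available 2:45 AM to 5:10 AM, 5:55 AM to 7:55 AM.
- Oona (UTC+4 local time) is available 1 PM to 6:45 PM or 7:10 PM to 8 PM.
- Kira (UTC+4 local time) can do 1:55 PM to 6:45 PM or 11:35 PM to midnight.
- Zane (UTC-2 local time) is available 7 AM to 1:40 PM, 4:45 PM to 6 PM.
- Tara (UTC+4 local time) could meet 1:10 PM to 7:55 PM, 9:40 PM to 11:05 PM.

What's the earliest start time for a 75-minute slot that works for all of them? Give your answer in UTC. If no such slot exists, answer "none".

Kavya in UTC: 09:45-12:10, 12:55-14:55 (add 7h to convert from UTC-7).
Oona in UTC: 09:00-14:45, 15:10-16:00 (subtract 4h to convert from UTC+4).
Kira in UTC: 09:55-14:45, 19:35-20:00 (subtract 4h to convert from UTC+4).
Zane in UTC: 09:00-15:40, 18:45-20:00 (add 2h to convert from UTC-2).
Tara in UTC: 09:10-15:55, 17:40-19:05 (subtract 4h to convert from UTC+4).
Kavya ∩ Oona: 09:45-12:10, 12:55-14:45.
Kavya ∩ Oona ∩ Kira: 09:55-12:10, 12:55-14:45.
Kavya ∩ Oona ∩ Kira ∩ Zane: 09:55-12:10, 12:55-14:45.
Kavya ∩ Oona ∩ Kira ∩ Zane ∩ Tara: 09:55-12:10, 12:55-14:45.
The first common window of at least 75 minutes is 09:55-12:10, so the earliest start is 09:55.

09:55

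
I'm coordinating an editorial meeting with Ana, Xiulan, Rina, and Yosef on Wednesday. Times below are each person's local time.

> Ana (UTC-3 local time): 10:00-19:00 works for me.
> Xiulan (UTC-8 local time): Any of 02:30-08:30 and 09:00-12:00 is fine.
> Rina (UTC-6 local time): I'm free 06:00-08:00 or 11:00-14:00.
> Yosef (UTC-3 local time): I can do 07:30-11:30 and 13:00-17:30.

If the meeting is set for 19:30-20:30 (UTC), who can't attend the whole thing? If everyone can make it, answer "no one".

Rina, Xiulan

Ana in UTC: 13:00-22:00 (add 3h to convert from UTC-3).
Xiulan in UTC: 10:30-16:30, 17:00-20:00 (add 8h to convert from UTC-8).
Rina in UTC: 12:00-14:00, 17:00-20:00 (add 6h to convert from UTC-6).
Yosef in UTC: 10:30-14:30, 16:00-20:30 (add 3h to convert from UTC-3).
Ana: free for 19:30-20:30. Xiulan: not fully free for 19:30-20:30. Rina: not fully free for 19:30-20:30. Yosef: free for 19:30-20:30.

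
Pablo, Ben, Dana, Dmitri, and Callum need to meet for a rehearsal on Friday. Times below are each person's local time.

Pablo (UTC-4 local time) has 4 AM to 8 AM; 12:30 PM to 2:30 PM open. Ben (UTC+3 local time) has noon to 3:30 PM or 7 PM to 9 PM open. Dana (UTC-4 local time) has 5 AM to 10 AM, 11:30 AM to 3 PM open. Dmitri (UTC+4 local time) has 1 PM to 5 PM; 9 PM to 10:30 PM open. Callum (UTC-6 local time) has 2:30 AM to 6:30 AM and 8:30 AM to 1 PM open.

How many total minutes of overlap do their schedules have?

240

Pablo in UTC: 08:00-12:00, 16:30-18:30 (add 4h to convert from UTC-4).
Ben in UTC: 09:00-12:30, 16:00-18:00 (subtract 3h to convert from UTC+3).
Dana in UTC: 09:00-14:00, 15:30-19:00 (add 4h to convert from UTC-4).
Dmitri in UTC: 09:00-13:00, 17:00-18:30 (subtract 4h to convert from UTC+4).
Callum in UTC: 08:30-12:30, 14:30-19:00 (add 6h to convert from UTC-6).
Pablo ∩ Ben: 09:00-12:00, 16:30-18:00.
Pablo ∩ Ben ∩ Dana: 09:00-12:00, 16:30-18:00.
Pablo ∩ Ben ∩ Dana ∩ Dmitri: 09:00-12:00, 17:00-18:00.
Pablo ∩ Ben ∩ Dana ∩ Dmitri ∩ Callum: 09:00-12:00, 17:00-18:00.
Summing the common windows: 180 + 60 = 240 minutes.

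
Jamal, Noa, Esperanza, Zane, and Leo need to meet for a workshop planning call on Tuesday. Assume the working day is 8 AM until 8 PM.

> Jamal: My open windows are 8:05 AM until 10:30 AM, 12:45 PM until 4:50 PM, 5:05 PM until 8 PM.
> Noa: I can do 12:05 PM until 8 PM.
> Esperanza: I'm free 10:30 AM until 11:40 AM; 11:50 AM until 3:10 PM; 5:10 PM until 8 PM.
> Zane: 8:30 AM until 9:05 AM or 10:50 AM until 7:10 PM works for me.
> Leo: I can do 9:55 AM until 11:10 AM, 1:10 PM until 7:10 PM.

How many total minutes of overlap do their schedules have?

Jamal ∩ Noa: 12:45-16:50, 17:05-20:00.
Jamal ∩ Noa ∩ Esperanza: 12:45-15:10, 17:10-20:00.
Jamal ∩ Noa ∩ Esperanza ∩ Zane: 12:45-15:10, 17:10-19:10.
Jamal ∩ Noa ∩ Esperanza ∩ Zane ∩ Leo: 13:10-15:10, 17:10-19:10.
Summing the common windows: 120 + 120 = 240 minutes.

240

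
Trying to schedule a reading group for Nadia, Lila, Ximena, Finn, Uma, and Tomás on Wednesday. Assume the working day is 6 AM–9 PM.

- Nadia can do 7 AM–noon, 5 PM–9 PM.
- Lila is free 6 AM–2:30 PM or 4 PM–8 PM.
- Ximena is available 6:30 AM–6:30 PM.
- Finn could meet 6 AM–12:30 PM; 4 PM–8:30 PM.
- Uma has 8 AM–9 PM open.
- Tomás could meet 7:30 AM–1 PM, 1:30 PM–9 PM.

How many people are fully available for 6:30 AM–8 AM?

3

Lila, Ximena, and Finn can make the full 06:30-08:00 slot — that's 3.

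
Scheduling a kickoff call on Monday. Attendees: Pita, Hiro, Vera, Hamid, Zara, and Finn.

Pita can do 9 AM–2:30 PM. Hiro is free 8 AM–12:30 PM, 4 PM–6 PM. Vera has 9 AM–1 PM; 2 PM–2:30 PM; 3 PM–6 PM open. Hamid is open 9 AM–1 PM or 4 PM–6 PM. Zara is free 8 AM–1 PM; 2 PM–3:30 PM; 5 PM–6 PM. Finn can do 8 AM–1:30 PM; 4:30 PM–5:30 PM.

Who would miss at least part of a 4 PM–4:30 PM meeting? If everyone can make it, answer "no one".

Finn, Pita, Zara

Pita: not fully free for 16:00-16:30. Hiro: free for 16:00-16:30. Vera: free for 16:00-16:30. Hamid: free for 16:00-16:30. Zara: not fully free for 16:00-16:30. Finn: not fully free for 16:00-16:30.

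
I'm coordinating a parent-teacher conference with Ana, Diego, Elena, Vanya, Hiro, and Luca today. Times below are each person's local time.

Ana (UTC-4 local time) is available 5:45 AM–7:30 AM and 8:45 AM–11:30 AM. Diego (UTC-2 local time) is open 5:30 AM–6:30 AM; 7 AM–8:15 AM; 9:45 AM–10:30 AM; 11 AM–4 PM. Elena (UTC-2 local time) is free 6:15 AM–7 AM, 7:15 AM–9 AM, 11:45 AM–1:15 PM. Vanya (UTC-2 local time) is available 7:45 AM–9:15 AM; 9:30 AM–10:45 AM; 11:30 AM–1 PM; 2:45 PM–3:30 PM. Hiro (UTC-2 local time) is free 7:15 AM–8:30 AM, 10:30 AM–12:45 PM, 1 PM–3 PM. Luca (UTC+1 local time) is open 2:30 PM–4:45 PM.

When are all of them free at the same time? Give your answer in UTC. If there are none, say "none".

13:45-14:45

Ana in UTC: 09:45-11:30, 12:45-15:30 (add 4h to convert from UTC-4).
Diego in UTC: 07:30-08:30, 09:00-10:15, 11:45-12:30, 13:00-18:00 (add 2h to convert from UTC-2).
Elena in UTC: 08:15-09:00, 09:15-11:00, 13:45-15:15 (add 2h to convert from UTC-2).
Vanya in UTC: 09:45-11:15, 11:30-12:45, 13:30-15:00, 16:45-17:30 (add 2h to convert from UTC-2).
Hiro in UTC: 09:15-10:30, 12:30-14:45, 15:00-17:00 (add 2h to convert from UTC-2).
Luca in UTC: 13:30-15:45 (subtract 1h to convert from UTC+1).
Ana ∩ Diego: 09:45-10:15, 13:00-15:30.
Ana ∩ Diego ∩ Elena: 09:45-10:15, 13:45-15:15.
Ana ∩ Diego ∩ Elena ∩ Vanya: 09:45-10:15, 13:45-15:00.
Ana ∩ Diego ∩ Elena ∩ Vanya ∩ Hiro: 09:45-10:15, 13:45-14:45.
Ana ∩ Diego ∩ Elena ∩ Vanya ∩ Hiro ∩ Luca: 13:45-14:45.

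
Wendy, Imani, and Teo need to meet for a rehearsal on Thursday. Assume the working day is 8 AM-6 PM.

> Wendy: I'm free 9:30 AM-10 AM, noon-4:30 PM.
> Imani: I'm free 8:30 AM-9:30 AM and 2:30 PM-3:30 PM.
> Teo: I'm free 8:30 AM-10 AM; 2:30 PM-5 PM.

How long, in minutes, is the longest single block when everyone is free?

60

Wendy ∩ Imani: 14:30-15:30.
Wendy ∩ Imani ∩ Teo: 14:30-15:30.
The longest is 14:30-15:30 at 60 minutes.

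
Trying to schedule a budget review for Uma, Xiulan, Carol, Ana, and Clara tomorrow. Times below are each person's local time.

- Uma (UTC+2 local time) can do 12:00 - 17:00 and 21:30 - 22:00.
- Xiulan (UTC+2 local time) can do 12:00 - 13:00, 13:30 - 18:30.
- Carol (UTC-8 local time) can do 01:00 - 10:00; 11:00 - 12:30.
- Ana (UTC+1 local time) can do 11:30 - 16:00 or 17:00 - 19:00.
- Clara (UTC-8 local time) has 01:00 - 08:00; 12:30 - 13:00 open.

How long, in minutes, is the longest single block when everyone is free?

Uma in UTC: 10:00-15:00, 19:30-20:00 (subtract 2h to convert from UTC+2).
Xiulan in UTC: 10:00-11:00, 11:30-16:30 (subtract 2h to convert from UTC+2).
Carol in UTC: 09:00-18:00, 19:00-20:30 (add 8h to convert from UTC-8).
Ana in UTC: 10:30-15:00, 16:00-18:00 (subtract 1h to convert from UTC+1).
Clara in UTC: 09:00-16:00, 20:30-21:00 (add 8h to convert from UTC-8).
Uma ∩ Xiulan: 10:00-11:00, 11:30-15:00.
Uma ∩ Xiulan ∩ Carol: 10:00-11:00, 11:30-15:00.
Uma ∩ Xiulan ∩ Carol ∩ Ana: 10:30-11:00, 11:30-15:00.
Uma ∩ Xiulan ∩ Carol ∩ Ana ∩ Clara: 10:30-11:00, 11:30-15:00.
So the common availability across everyone is 10:30-11:00, 11:30-15:00.
The longest is 11:30-15:00 at 210 minutes.

210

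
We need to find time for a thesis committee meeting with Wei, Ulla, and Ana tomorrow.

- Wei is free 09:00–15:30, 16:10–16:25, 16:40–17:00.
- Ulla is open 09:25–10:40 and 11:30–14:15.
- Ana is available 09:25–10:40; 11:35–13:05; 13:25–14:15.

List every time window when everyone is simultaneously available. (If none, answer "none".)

09:25-10:40, 11:35-13:05, 13:25-14:15

Wei ∩ Ulla: 09:25-10:40, 11:30-14:15.
Wei ∩ Ulla ∩ Ana: 09:25-10:40, 11:35-13:05, 13:25-14:15.
So the common availability across everyone is 09:25-10:40, 11:35-13:05, 13:25-14:15.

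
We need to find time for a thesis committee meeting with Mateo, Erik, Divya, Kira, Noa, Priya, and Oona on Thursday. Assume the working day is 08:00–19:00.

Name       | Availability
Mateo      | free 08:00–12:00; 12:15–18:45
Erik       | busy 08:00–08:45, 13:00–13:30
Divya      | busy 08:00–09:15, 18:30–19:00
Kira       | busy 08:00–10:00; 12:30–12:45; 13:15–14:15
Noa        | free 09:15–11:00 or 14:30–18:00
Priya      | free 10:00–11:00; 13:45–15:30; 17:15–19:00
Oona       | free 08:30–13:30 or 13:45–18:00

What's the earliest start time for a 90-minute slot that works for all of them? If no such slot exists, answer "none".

Mateo free: 08:00-12:00, 12:15-18:45.
Erik free: 08:45-13:00, 13:30-19:00 (invert busy blocks within the working day).
Divya free: 09:15-18:30 (invert busy blocks within the working day).
Kira free: 10:00-12:30, 12:45-13:15, 14:15-19:00 (invert busy blocks within the working day).
Noa free: 09:15-11:00, 14:30-18:00.
Priya free: 10:00-11:00, 13:45-15:30, 17:15-19:00.
Oona free: 08:30-13:30, 13:45-18:00.
Mateo ∩ Erik: 08:45-12:00, 12:15-13:00, 13:30-18:45.
Mateo ∩ Erik ∩ Divya: 09:15-12:00, 12:15-13:00, 13:30-18:30.
Mateo ∩ Erik ∩ Divya ∩ Kira: 10:00-12:00, 12:15-12:30, 12:45-13:00, 14:15-18:30.
Mateo ∩ Erik ∩ Divya ∩ Kira ∩ Noa: 10:00-11:00, 14:30-18:00.
Mateo ∩ Erik ∩ Divya ∩ Kira ∩ Noa ∩ Priya: 10:00-11:00, 14:30-15:30, 17:15-18:00.
Mateo ∩ Erik ∩ Divya ∩ Kira ∩ Noa ∩ Priya ∩ Oona: 10:00-11:00, 14:30-15:30, 17:15-18:00.
So the common availability across everyone is 10:00-11:00, 14:30-15:30, 17:15-18:00.
No common window is at least 90 minutes long.

none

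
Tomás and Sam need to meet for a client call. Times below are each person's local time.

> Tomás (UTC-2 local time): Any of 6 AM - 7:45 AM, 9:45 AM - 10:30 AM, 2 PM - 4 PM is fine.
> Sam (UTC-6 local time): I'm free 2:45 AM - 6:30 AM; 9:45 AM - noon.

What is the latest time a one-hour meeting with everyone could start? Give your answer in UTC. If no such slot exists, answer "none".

17:00

Tomás in UTC: 08:00-09:45, 11:45-12:30, 16:00-18:00 (add 2h to convert from UTC-2).
Sam in UTC: 08:45-12:30, 15:45-18:00 (add 6h to convert from UTC-6).
Tomás ∩ Sam: 08:45-09:45, 11:45-12:30, 16:00-18:00.
Those are the intersection windows.
The last common window of at least 60 minutes is 16:00-18:00; a 60-minute meeting can start as late as 17:00 and still end by 18:00.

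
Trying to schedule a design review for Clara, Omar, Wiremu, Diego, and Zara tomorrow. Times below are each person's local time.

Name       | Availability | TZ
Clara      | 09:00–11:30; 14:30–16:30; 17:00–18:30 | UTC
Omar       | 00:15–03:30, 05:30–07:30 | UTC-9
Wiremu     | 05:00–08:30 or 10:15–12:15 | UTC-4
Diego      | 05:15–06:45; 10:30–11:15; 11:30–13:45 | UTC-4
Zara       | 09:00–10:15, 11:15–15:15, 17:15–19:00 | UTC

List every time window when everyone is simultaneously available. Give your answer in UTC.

09:15-10:15, 14:30-15:15

Clara in UTC: 09:00-11:30, 14:30-16:30, 17:00-18:30.
Omar in UTC: 09:15-12:30, 14:30-16:30 (add 9h to convert from UTC-9).
Wiremu in UTC: 09:00-12:30, 14:15-16:15 (add 4h to convert from UTC-4).
Diego in UTC: 09:15-10:45, 14:30-15:15, 15:30-17:45 (add 4h to convert from UTC-4).
Zara in UTC: 09:00-10:15, 11:15-15:15, 17:15-19:00.
Clara ∩ Omar: 09:15-11:30, 14:30-16:30.
Clara ∩ Omar ∩ Wiremu: 09:15-11:30, 14:30-16:15.
Clara ∩ Omar ∩ Wiremu ∩ Diego: 09:15-10:45, 14:30-15:15, 15:30-16:15.
Clara ∩ Omar ∩ Wiremu ∩ Diego ∩ Zara: 09:15-10:15, 14:30-15:15.
So the common availability across everyone is 09:15-10:15, 14:30-15:15.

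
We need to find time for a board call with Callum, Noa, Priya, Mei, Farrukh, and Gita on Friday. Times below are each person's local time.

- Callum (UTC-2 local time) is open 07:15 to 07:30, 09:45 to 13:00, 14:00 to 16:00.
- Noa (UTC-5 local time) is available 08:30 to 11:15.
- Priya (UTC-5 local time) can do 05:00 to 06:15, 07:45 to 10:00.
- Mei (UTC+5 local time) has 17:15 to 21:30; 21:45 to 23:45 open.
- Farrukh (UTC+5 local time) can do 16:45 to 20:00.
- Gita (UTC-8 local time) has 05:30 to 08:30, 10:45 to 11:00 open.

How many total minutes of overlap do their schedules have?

90

Callum in UTC: 09:15-09:30, 11:45-15:00, 16:00-18:00 (add 2h to convert from UTC-2).
Noa in UTC: 13:30-16:15 (add 5h to convert from UTC-5).
Priya in UTC: 10:00-11:15, 12:45-15:00 (add 5h to convert from UTC-5).
Mei in UTC: 12:15-16:30, 16:45-18:45 (subtract 5h to convert from UTC+5).
Farrukh in UTC: 11:45-15:00 (subtract 5h to convert from UTC+5).
Gita in UTC: 13:30-16:30, 18:45-19:00 (add 8h to convert from UTC-8).
Callum ∩ Noa: 13:30-15:00, 16:00-16:15.
Callum ∩ Noa ∩ Priya: 13:30-15:00.
Callum ∩ Noa ∩ Priya ∩ Mei: 13:30-15:00.
Callum ∩ Noa ∩ Priya ∩ Mei ∩ Farrukh: 13:30-15:00.
Callum ∩ Noa ∩ Priya ∩ Mei ∩ Farrukh ∩ Gita: 13:30-15:00.
So the common availability across everyone is 13:30-15:00.
That's a single block of 90 minutes.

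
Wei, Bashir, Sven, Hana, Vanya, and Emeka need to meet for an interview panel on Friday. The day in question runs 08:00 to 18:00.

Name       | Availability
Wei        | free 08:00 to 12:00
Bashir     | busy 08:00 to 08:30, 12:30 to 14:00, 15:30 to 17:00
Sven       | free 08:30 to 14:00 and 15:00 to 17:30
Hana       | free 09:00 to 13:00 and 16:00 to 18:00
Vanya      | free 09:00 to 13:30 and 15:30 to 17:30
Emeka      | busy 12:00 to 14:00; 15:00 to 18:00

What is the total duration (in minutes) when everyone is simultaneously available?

Wei free: 08:00-12:00.
Bashir free: 08:30-12:30, 14:00-15:30, 17:00-18:00 (invert busy blocks within the working day).
Sven free: 08:30-14:00, 15:00-17:30.
Hana free: 09:00-13:00, 16:00-18:00.
Vanya free: 09:00-13:30, 15:30-17:30.
Emeka free: 08:00-12:00, 14:00-15:00 (invert busy blocks within the working day).
Wei ∩ Bashir: 08:30-12:00.
Wei ∩ Bashir ∩ Sven: 08:30-12:00.
Wei ∩ Bashir ∩ Sven ∩ Hana: 09:00-12:00.
Wei ∩ Bashir ∩ Sven ∩ Hana ∩ Vanya: 09:00-12:00.
Wei ∩ Bashir ∩ Sven ∩ Hana ∩ Vanya ∩ Emeka: 09:00-12:00.
That's a single block of 180 minutes.

180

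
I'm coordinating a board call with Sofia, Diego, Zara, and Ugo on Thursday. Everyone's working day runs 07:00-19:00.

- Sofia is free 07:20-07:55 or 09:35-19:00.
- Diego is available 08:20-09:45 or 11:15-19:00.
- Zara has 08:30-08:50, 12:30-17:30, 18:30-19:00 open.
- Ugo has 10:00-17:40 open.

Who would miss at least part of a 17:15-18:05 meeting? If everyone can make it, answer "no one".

Sofia: free for 17:15-18:05. Diego: free for 17:15-18:05. Zara: not fully free for 17:15-18:05. Ugo: not fully free for 17:15-18:05.

Ugo, Zara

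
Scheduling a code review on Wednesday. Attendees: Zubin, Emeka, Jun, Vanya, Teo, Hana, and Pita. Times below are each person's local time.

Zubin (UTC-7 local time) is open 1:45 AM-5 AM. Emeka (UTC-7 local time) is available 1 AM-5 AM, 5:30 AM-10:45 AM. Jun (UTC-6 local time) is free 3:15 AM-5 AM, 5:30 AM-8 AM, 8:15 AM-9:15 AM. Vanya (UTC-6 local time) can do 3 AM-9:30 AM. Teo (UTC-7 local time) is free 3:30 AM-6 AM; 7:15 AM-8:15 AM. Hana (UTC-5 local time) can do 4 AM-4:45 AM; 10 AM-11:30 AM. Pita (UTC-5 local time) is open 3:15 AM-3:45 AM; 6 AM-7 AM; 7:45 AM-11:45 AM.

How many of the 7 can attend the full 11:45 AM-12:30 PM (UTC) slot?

Zubin in UTC: 08:45-12:00 (add 7h to convert from UTC-7).
Emeka in UTC: 08:00-12:00, 12:30-17:45 (add 7h to convert from UTC-7).
Jun in UTC: 09:15-11:00, 11:30-14:00, 14:15-15:15 (add 6h to convert from UTC-6).
Vanya in UTC: 09:00-15:30 (add 6h to convert from UTC-6).
Teo in UTC: 10:30-13:00, 14:15-15:15 (add 7h to convert from UTC-7).
Hana in UTC: 09:00-09:45, 15:00-16:30 (add 5h to convert from UTC-5).
Pita in UTC: 08:15-08:45, 11:00-12:00, 12:45-16:45 (add 5h to convert from UTC-5).
Jun, Vanya, and Teo can make the full 11:45-12:30 slot — that's 3.

3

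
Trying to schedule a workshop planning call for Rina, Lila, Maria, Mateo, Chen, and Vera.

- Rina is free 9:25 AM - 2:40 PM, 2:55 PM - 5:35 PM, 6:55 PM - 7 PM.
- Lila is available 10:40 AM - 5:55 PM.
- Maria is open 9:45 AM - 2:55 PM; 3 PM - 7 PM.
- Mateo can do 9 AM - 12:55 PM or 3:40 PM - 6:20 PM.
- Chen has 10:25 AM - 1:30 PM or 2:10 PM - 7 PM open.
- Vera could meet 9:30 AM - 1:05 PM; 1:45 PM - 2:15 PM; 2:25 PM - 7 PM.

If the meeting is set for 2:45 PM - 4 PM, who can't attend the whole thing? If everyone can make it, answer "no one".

Maria, Mateo, Rina

Rina: not fully free for 14:45-16:00. Lila: free for 14:45-16:00. Maria: not fully free for 14:45-16:00. Mateo: not fully free for 14:45-16:00. Chen: free for 14:45-16:00. Vera: free for 14:45-16:00.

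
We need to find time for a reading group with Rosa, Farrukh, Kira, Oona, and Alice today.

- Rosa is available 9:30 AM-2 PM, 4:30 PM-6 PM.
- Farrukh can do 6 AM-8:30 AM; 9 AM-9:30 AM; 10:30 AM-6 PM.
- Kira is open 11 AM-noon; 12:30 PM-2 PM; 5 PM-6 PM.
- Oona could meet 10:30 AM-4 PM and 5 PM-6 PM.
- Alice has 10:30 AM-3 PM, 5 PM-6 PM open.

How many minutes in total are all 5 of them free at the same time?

Rosa ∩ Farrukh: 10:30-14:00, 16:30-18:00.
Rosa ∩ Farrukh ∩ Kira: 11:00-12:00, 12:30-14:00, 17:00-18:00.
Rosa ∩ Farrukh ∩ Kira ∩ Oona: 11:00-12:00, 12:30-14:00, 17:00-18:00.
Rosa ∩ Farrukh ∩ Kira ∩ Oona ∩ Alice: 11:00-12:00, 12:30-14:00, 17:00-18:00.
Those are the intersection windows.
Summing the common windows: 60 + 90 + 60 = 210 minutes.

210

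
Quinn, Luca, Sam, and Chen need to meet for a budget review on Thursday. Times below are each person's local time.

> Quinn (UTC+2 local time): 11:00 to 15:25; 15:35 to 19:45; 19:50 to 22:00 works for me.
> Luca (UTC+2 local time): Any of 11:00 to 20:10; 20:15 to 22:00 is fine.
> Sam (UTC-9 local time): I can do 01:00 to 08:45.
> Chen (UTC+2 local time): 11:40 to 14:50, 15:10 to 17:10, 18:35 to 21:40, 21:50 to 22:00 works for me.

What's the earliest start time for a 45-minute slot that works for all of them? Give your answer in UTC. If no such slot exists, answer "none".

Quinn in UTC: 09:00-13:25, 13:35-17:45, 17:50-20:00 (subtract 2h to convert from UTC+2).
Luca in UTC: 09:00-18:10, 18:15-20:00 (subtract 2h to convert from UTC+2).
Sam in UTC: 10:00-17:45 (add 9h to convert from UTC-9).
Chen in UTC: 09:40-12:50, 13:10-15:10, 16:35-19:40, 19:50-20:00 (subtract 2h to convert from UTC+2).
Quinn ∩ Luca: 09:00-13:25, 13:35-17:45, 17:50-18:10, 18:15-20:00.
Quinn ∩ Luca ∩ Sam: 10:00-13:25, 13:35-17:45.
Quinn ∩ Luca ∩ Sam ∩ Chen: 10:00-12:50, 13:10-13:25, 13:35-15:10, 16:35-17:45.
The first common window of at least 45 minutes is 10:00-12:50, so the earliest start is 10:00.

10:00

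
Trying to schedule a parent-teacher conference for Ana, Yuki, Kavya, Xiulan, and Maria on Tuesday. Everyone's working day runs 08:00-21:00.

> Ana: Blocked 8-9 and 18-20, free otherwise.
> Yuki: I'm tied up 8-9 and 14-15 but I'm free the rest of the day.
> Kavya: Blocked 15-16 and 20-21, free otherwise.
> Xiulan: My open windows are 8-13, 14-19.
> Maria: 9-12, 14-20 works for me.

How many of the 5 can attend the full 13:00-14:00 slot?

3

Ana free: 09:00-18:00, 20:00-21:00 (invert busy blocks within the working day).
Yuki free: 09:00-14:00, 15:00-21:00 (invert busy blocks within the working day).
Kavya free: 08:00-15:00, 16:00-20:00 (invert busy blocks within the working day).
Xiulan free: 08:00-13:00, 14:00-19:00.
Maria free: 09:00-12:00, 14:00-20:00.
Ana, Yuki, and Kavya can make the full 13:00-14:00 slot — that's 3.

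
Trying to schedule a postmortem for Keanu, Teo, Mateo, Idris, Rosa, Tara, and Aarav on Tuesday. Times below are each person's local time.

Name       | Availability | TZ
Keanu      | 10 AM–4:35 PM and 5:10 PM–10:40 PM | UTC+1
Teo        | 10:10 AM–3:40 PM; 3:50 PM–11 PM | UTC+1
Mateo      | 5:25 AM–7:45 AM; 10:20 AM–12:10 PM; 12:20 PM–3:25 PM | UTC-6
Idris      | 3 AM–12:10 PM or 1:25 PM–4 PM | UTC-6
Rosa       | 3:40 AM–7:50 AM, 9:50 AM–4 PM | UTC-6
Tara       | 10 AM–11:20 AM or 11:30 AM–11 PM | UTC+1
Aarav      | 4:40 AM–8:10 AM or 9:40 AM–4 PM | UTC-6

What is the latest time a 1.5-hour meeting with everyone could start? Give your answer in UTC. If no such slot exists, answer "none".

Keanu in UTC: 09:00-15:35, 16:10-21:40 (subtract 1h to convert from UTC+1).
Teo in UTC: 09:10-14:40, 14:50-22:00 (subtract 1h to convert from UTC+1).
Mateo in UTC: 11:25-13:45, 16:20-18:10, 18:20-21:25 (add 6h to convert from UTC-6).
Idris in UTC: 09:00-18:10, 19:25-22:00 (add 6h to convert from UTC-6).
Rosa in UTC: 09:40-13:50, 15:50-22:00 (add 6h to convert from UTC-6).
Tara in UTC: 09:00-10:20, 10:30-22:00 (subtract 1h to convert from UTC+1).
Aarav in UTC: 10:40-14:10, 15:40-22:00 (add 6h to convert from UTC-6).
Keanu ∩ Teo: 09:10-14:40, 14:50-15:35, 16:10-21:40.
Keanu ∩ Teo ∩ Mateo: 11:25-13:45, 16:20-18:10, 18:20-21:25.
Keanu ∩ Teo ∩ Mateo ∩ Idris: 11:25-13:45, 16:20-18:10, 19:25-21:25.
Keanu ∩ Teo ∩ Mateo ∩ Idris ∩ Rosa: 11:25-13:45, 16:20-18:10, 19:25-21:25.
Keanu ∩ Teo ∩ Mateo ∩ Idris ∩ Rosa ∩ Tara: 11:25-13:45, 16:20-18:10, 19:25-21:25.
Keanu ∩ Teo ∩ Mateo ∩ Idris ∩ Rosa ∩ Tara ∩ Aarav: 11:25-13:45, 16:20-18:10, 19:25-21:25.
The last common window of at least 90 minutes is 19:25-21:25; a 90-minute meeting can start as late as 19:55 and still end by 21:25.

19:55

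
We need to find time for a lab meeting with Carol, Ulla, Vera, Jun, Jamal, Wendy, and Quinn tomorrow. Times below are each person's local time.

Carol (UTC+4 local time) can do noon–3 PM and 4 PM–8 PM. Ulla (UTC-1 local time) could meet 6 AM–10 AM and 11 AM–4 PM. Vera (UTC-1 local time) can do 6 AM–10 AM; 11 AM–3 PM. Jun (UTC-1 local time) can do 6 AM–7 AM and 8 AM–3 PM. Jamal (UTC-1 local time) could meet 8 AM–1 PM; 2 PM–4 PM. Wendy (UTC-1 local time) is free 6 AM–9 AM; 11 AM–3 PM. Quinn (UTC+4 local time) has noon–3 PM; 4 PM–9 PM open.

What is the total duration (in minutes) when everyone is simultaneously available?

Carol in UTC: 08:00-11:00, 12:00-16:00 (subtract 4h to convert from UTC+4).
Ulla in UTC: 07:00-11:00, 12:00-17:00 (add 1h to convert from UTC-1).
Vera in UTC: 07:00-11:00, 12:00-16:00 (add 1h to convert from UTC-1).
Jun in UTC: 07:00-08:00, 09:00-16:00 (add 1h to convert from UTC-1).
Jamal in UTC: 09:00-14:00, 15:00-17:00 (add 1h to convert from UTC-1).
Wendy in UTC: 07:00-10:00, 12:00-16:00 (add 1h to convert from UTC-1).
Quinn in UTC: 08:00-11:00, 12:00-17:00 (subtract 4h to convert from UTC+4).
Carol ∩ Ulla: 08:00-11:00, 12:00-16:00.
Carol ∩ Ulla ∩ Vera: 08:00-11:00, 12:00-16:00.
Carol ∩ Ulla ∩ Vera ∩ Jun: 09:00-11:00, 12:00-16:00.
Carol ∩ Ulla ∩ Vera ∩ Jun ∩ Jamal: 09:00-11:00, 12:00-14:00, 15:00-16:00.
Carol ∩ Ulla ∩ Vera ∩ Jun ∩ Jamal ∩ Wendy: 09:00-10:00, 12:00-14:00, 15:00-16:00.
Carol ∩ Ulla ∩ Vera ∩ Jun ∩ Jamal ∩ Wendy ∩ Quinn: 09:00-10:00, 12:00-14:00, 15:00-16:00.
So the common availability across everyone is 09:00-10:00, 12:00-14:00, 15:00-16:00.
Summing the common windows: 60 + 120 + 60 = 240 minutes.

240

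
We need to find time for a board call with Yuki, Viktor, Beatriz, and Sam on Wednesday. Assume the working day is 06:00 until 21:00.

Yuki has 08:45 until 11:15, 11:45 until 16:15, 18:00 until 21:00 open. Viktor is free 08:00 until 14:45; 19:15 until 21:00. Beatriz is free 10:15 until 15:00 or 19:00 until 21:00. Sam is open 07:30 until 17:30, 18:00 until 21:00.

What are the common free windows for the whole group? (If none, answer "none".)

10:15-11:15, 11:45-14:45, 19:15-21:00

Yuki ∩ Viktor: 08:45-11:15, 11:45-14:45, 19:15-21:00.
Yuki ∩ Viktor ∩ Beatriz: 10:15-11:15, 11:45-14:45, 19:15-21:00.
Yuki ∩ Viktor ∩ Beatriz ∩ Sam: 10:15-11:15, 11:45-14:45, 19:15-21:00.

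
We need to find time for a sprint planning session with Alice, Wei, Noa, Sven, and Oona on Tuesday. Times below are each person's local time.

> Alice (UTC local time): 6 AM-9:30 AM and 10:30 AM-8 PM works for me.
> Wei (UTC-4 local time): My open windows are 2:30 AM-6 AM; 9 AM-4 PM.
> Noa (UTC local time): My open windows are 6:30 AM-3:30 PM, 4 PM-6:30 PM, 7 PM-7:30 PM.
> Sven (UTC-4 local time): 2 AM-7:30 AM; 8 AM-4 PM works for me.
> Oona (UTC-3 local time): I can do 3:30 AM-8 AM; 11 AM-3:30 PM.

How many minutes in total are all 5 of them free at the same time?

420

Alice in UTC: 06:00-09:30, 10:30-20:00.
Wei in UTC: 06:30-10:00, 13:00-20:00 (add 4h to convert from UTC-4).
Noa in UTC: 06:30-15:30, 16:00-18:30, 19:00-19:30.
Sven in UTC: 06:00-11:30, 12:00-20:00 (add 4h to convert from UTC-4).
Oona in UTC: 06:30-11:00, 14:00-18:30 (add 3h to convert from UTC-3).
Alice ∩ Wei: 06:30-09:30, 13:00-20:00.
Alice ∩ Wei ∩ Noa: 06:30-09:30, 13:00-15:30, 16:00-18:30, 19:00-19:30.
Alice ∩ Wei ∩ Noa ∩ Sven: 06:30-09:30, 13:00-15:30, 16:00-18:30, 19:00-19:30.
Alice ∩ Wei ∩ Noa ∩ Sven ∩ Oona: 06:30-09:30, 14:00-15:30, 16:00-18:30.
Summing the common windows: 180 + 90 + 150 = 420 minutes.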